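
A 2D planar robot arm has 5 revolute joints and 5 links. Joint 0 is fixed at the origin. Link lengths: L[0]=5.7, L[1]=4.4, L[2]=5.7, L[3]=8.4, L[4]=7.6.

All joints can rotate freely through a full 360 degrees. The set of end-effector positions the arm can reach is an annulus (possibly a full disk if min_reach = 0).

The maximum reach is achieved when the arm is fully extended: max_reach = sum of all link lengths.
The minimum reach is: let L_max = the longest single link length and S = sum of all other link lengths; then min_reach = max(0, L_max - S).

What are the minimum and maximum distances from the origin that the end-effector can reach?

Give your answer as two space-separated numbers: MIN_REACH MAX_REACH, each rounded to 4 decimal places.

Link lengths: [5.7, 4.4, 5.7, 8.4, 7.6]
max_reach = 5.7 + 4.4 + 5.7 + 8.4 + 7.6 = 31.8
L_max = max([5.7, 4.4, 5.7, 8.4, 7.6]) = 8.4
S (sum of others) = 31.8 - 8.4 = 23.4
min_reach = max(0, 8.4 - 23.4) = max(0, -15) = 0

Answer: 0.0000 31.8000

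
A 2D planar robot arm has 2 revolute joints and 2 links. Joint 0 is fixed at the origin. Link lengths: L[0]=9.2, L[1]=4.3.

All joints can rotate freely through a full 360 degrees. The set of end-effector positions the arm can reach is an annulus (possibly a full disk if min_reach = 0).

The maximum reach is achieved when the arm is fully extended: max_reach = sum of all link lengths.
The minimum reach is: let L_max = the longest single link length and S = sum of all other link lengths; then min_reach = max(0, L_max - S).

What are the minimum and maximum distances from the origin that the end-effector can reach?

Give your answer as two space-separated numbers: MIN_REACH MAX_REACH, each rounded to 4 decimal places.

Answer: 4.9000 13.5000

Derivation:
Link lengths: [9.2, 4.3]
max_reach = 9.2 + 4.3 = 13.5
L_max = max([9.2, 4.3]) = 9.2
S (sum of others) = 13.5 - 9.2 = 4.3
min_reach = max(0, 9.2 - 4.3) = max(0, 4.9) = 4.9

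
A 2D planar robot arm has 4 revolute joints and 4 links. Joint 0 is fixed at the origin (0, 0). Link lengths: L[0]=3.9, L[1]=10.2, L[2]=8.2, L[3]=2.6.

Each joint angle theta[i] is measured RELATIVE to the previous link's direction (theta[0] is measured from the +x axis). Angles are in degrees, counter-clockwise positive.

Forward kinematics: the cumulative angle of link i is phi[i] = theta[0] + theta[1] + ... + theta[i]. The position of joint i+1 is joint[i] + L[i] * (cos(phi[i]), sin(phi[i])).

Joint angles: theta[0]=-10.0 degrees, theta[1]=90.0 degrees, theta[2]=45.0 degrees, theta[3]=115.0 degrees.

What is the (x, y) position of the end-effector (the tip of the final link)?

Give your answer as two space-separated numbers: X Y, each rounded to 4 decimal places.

Answer: -0.3914 13.8332

Derivation:
joint[0] = (0.0000, 0.0000)  (base)
link 0: phi[0] = -10 = -10 deg
  cos(-10 deg) = 0.9848, sin(-10 deg) = -0.1736
  joint[1] = (0.0000, 0.0000) + 3.9 * (0.9848, -0.1736) = (0.0000 + 3.8408, 0.0000 + -0.6772) = (3.8408, -0.6772)
link 1: phi[1] = -10 + 90 = 80 deg
  cos(80 deg) = 0.1736, sin(80 deg) = 0.9848
  joint[2] = (3.8408, -0.6772) + 10.2 * (0.1736, 0.9848) = (3.8408 + 1.7712, -0.6772 + 10.0450) = (5.6120, 9.3678)
link 2: phi[2] = -10 + 90 + 45 = 125 deg
  cos(125 deg) = -0.5736, sin(125 deg) = 0.8192
  joint[3] = (5.6120, 9.3678) + 8.2 * (-0.5736, 0.8192) = (5.6120 + -4.7033, 9.3678 + 6.7170) = (0.9086, 16.0849)
link 3: phi[3] = -10 + 90 + 45 + 115 = 240 deg
  cos(240 deg) = -0.5000, sin(240 deg) = -0.8660
  joint[4] = (0.9086, 16.0849) + 2.6 * (-0.5000, -0.8660) = (0.9086 + -1.3000, 16.0849 + -2.2517) = (-0.3914, 13.8332)
End effector: (-0.3914, 13.8332)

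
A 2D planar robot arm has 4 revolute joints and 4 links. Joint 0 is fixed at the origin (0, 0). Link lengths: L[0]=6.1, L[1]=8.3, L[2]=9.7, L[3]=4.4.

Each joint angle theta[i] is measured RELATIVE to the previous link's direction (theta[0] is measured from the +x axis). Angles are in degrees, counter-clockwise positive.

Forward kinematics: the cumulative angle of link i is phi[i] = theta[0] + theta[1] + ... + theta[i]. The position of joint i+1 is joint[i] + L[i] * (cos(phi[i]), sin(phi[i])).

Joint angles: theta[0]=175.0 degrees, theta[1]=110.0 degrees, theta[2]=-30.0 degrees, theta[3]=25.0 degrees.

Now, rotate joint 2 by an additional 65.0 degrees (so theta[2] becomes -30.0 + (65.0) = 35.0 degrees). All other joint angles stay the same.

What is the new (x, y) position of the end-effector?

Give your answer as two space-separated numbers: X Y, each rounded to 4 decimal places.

Answer: 7.7521 -14.8594

Derivation:
joint[0] = (0.0000, 0.0000)  (base)
link 0: phi[0] = 175 = 175 deg
  cos(175 deg) = -0.9962, sin(175 deg) = 0.0872
  joint[1] = (0.0000, 0.0000) + 6.1 * (-0.9962, 0.0872) = (0.0000 + -6.0768, 0.0000 + 0.5317) = (-6.0768, 0.5317)
link 1: phi[1] = 175 + 110 = 285 deg
  cos(285 deg) = 0.2588, sin(285 deg) = -0.9659
  joint[2] = (-6.0768, 0.5317) + 8.3 * (0.2588, -0.9659) = (-6.0768 + 2.1482, 0.5317 + -8.0172) = (-3.9286, -7.4855)
link 2: phi[2] = 175 + 110 + 35 = 320 deg
  cos(320 deg) = 0.7660, sin(320 deg) = -0.6428
  joint[3] = (-3.9286, -7.4855) + 9.7 * (0.7660, -0.6428) = (-3.9286 + 7.4306, -7.4855 + -6.2350) = (3.5020, -13.7206)
link 3: phi[3] = 175 + 110 + 35 + 25 = 345 deg
  cos(345 deg) = 0.9659, sin(345 deg) = -0.2588
  joint[4] = (3.5020, -13.7206) + 4.4 * (0.9659, -0.2588) = (3.5020 + 4.2501, -13.7206 + -1.1388) = (7.7521, -14.8594)
End effector: (7.7521, -14.8594)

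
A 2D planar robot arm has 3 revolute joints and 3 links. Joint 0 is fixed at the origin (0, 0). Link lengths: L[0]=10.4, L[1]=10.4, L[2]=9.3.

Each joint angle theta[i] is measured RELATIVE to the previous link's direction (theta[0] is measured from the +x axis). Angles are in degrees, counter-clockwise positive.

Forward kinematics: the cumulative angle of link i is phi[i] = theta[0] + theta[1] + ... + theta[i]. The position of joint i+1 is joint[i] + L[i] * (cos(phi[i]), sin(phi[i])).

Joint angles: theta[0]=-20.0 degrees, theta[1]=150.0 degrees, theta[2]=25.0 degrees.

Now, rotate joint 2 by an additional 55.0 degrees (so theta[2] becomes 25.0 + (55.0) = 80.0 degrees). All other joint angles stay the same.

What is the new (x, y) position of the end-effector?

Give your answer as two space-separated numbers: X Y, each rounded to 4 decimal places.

joint[0] = (0.0000, 0.0000)  (base)
link 0: phi[0] = -20 = -20 deg
  cos(-20 deg) = 0.9397, sin(-20 deg) = -0.3420
  joint[1] = (0.0000, 0.0000) + 10.4 * (0.9397, -0.3420) = (0.0000 + 9.7728, 0.0000 + -3.5570) = (9.7728, -3.5570)
link 1: phi[1] = -20 + 150 = 130 deg
  cos(130 deg) = -0.6428, sin(130 deg) = 0.7660
  joint[2] = (9.7728, -3.5570) + 10.4 * (-0.6428, 0.7660) = (9.7728 + -6.6850, -3.5570 + 7.9669) = (3.0878, 4.4099)
link 2: phi[2] = -20 + 150 + 80 = 210 deg
  cos(210 deg) = -0.8660, sin(210 deg) = -0.5000
  joint[3] = (3.0878, 4.4099) + 9.3 * (-0.8660, -0.5000) = (3.0878 + -8.0540, 4.4099 + -4.6500) = (-4.9662, -0.2401)
End effector: (-4.9662, -0.2401)

Answer: -4.9662 -0.2401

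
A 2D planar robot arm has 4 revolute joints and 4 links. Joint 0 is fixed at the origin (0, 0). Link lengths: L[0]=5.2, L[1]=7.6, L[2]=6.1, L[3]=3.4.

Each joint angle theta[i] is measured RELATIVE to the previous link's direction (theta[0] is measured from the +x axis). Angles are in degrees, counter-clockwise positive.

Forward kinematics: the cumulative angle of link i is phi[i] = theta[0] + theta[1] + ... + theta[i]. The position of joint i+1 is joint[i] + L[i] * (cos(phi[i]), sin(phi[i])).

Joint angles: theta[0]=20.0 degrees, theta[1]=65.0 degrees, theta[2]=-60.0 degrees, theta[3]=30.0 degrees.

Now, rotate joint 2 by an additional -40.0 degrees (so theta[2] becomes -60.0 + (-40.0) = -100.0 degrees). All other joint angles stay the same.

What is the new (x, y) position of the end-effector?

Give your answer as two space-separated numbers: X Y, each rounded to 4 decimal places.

Answer: 14.7251 8.6508

Derivation:
joint[0] = (0.0000, 0.0000)  (base)
link 0: phi[0] = 20 = 20 deg
  cos(20 deg) = 0.9397, sin(20 deg) = 0.3420
  joint[1] = (0.0000, 0.0000) + 5.2 * (0.9397, 0.3420) = (0.0000 + 4.8864, 0.0000 + 1.7785) = (4.8864, 1.7785)
link 1: phi[1] = 20 + 65 = 85 deg
  cos(85 deg) = 0.0872, sin(85 deg) = 0.9962
  joint[2] = (4.8864, 1.7785) + 7.6 * (0.0872, 0.9962) = (4.8864 + 0.6624, 1.7785 + 7.5711) = (5.5488, 9.3496)
link 2: phi[2] = 20 + 65 + -100 = -15 deg
  cos(-15 deg) = 0.9659, sin(-15 deg) = -0.2588
  joint[3] = (5.5488, 9.3496) + 6.1 * (0.9659, -0.2588) = (5.5488 + 5.8921, 9.3496 + -1.5788) = (11.4409, 7.7708)
link 3: phi[3] = 20 + 65 + -100 + 30 = 15 deg
  cos(15 deg) = 0.9659, sin(15 deg) = 0.2588
  joint[4] = (11.4409, 7.7708) + 3.4 * (0.9659, 0.2588) = (11.4409 + 3.2841, 7.7708 + 0.8800) = (14.7251, 8.6508)
End effector: (14.7251, 8.6508)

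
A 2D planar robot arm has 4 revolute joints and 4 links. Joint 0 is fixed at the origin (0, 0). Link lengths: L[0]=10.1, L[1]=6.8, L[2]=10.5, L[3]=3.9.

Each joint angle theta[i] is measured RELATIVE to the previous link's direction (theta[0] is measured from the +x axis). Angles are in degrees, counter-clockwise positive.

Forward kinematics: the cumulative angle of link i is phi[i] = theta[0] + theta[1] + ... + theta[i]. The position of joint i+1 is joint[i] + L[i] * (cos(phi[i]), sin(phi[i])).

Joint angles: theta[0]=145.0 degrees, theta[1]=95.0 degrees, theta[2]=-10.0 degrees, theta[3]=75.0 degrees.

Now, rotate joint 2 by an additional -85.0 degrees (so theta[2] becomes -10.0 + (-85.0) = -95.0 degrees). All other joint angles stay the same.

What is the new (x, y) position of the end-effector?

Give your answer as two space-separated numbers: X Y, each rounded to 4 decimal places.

Answer: -23.2621 3.4198

Derivation:
joint[0] = (0.0000, 0.0000)  (base)
link 0: phi[0] = 145 = 145 deg
  cos(145 deg) = -0.8192, sin(145 deg) = 0.5736
  joint[1] = (0.0000, 0.0000) + 10.1 * (-0.8192, 0.5736) = (0.0000 + -8.2734, 0.0000 + 5.7931) = (-8.2734, 5.7931)
link 1: phi[1] = 145 + 95 = 240 deg
  cos(240 deg) = -0.5000, sin(240 deg) = -0.8660
  joint[2] = (-8.2734, 5.7931) + 6.8 * (-0.5000, -0.8660) = (-8.2734 + -3.4000, 5.7931 + -5.8890) = (-11.6734, -0.0959)
link 2: phi[2] = 145 + 95 + -95 = 145 deg
  cos(145 deg) = -0.8192, sin(145 deg) = 0.5736
  joint[3] = (-11.6734, -0.0959) + 10.5 * (-0.8192, 0.5736) = (-11.6734 + -8.6011, -0.0959 + 6.0226) = (-20.2745, 5.9267)
link 3: phi[3] = 145 + 95 + -95 + 75 = 220 deg
  cos(220 deg) = -0.7660, sin(220 deg) = -0.6428
  joint[4] = (-20.2745, 5.9267) + 3.9 * (-0.7660, -0.6428) = (-20.2745 + -2.9876, 5.9267 + -2.5069) = (-23.2621, 3.4198)
End effector: (-23.2621, 3.4198)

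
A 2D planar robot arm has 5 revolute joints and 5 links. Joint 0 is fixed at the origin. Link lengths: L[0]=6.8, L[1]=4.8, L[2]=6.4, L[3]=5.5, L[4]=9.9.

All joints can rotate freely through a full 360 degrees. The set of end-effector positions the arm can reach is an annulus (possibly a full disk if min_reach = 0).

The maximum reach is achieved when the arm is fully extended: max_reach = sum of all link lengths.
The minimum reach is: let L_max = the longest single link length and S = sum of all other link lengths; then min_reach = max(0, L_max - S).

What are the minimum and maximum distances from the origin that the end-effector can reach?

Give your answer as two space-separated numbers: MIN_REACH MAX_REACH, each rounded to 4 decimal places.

Answer: 0.0000 33.4000

Derivation:
Link lengths: [6.8, 4.8, 6.4, 5.5, 9.9]
max_reach = 6.8 + 4.8 + 6.4 + 5.5 + 9.9 = 33.4
L_max = max([6.8, 4.8, 6.4, 5.5, 9.9]) = 9.9
S (sum of others) = 33.4 - 9.9 = 23.5
min_reach = max(0, 9.9 - 23.5) = max(0, -13.6) = 0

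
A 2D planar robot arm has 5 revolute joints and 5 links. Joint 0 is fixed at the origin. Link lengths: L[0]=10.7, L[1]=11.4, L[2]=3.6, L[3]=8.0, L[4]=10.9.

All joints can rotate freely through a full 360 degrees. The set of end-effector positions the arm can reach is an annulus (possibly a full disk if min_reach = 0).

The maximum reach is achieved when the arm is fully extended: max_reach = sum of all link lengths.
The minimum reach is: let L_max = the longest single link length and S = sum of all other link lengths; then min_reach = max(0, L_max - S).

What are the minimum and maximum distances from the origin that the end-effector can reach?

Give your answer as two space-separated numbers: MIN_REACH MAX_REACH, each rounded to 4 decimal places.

Answer: 0.0000 44.6000

Derivation:
Link lengths: [10.7, 11.4, 3.6, 8.0, 10.9]
max_reach = 10.7 + 11.4 + 3.6 + 8 + 10.9 = 44.6
L_max = max([10.7, 11.4, 3.6, 8.0, 10.9]) = 11.4
S (sum of others) = 44.6 - 11.4 = 33.2
min_reach = max(0, 11.4 - 33.2) = max(0, -21.8) = 0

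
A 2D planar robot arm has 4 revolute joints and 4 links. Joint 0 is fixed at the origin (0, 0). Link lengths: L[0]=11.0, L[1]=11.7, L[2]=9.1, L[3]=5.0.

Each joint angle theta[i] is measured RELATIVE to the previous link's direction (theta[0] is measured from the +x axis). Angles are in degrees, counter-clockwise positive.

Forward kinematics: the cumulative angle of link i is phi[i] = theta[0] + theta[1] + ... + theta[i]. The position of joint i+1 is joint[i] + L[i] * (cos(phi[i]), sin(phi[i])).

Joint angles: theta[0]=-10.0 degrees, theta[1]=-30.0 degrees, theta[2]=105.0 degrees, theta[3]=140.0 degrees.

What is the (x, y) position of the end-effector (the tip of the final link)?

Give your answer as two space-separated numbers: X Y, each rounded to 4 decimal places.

Answer: 19.1099 -3.2964

Derivation:
joint[0] = (0.0000, 0.0000)  (base)
link 0: phi[0] = -10 = -10 deg
  cos(-10 deg) = 0.9848, sin(-10 deg) = -0.1736
  joint[1] = (0.0000, 0.0000) + 11 * (0.9848, -0.1736) = (0.0000 + 10.8329, 0.0000 + -1.9101) = (10.8329, -1.9101)
link 1: phi[1] = -10 + -30 = -40 deg
  cos(-40 deg) = 0.7660, sin(-40 deg) = -0.6428
  joint[2] = (10.8329, -1.9101) + 11.7 * (0.7660, -0.6428) = (10.8329 + 8.9627, -1.9101 + -7.5206) = (19.7956, -9.4307)
link 2: phi[2] = -10 + -30 + 105 = 65 deg
  cos(65 deg) = 0.4226, sin(65 deg) = 0.9063
  joint[3] = (19.7956, -9.4307) + 9.1 * (0.4226, 0.9063) = (19.7956 + 3.8458, -9.4307 + 8.2474) = (23.6414, -1.1833)
link 3: phi[3] = -10 + -30 + 105 + 140 = 205 deg
  cos(205 deg) = -0.9063, sin(205 deg) = -0.4226
  joint[4] = (23.6414, -1.1833) + 5 * (-0.9063, -0.4226) = (23.6414 + -4.5315, -1.1833 + -2.1131) = (19.1099, -3.2964)
End effector: (19.1099, -3.2964)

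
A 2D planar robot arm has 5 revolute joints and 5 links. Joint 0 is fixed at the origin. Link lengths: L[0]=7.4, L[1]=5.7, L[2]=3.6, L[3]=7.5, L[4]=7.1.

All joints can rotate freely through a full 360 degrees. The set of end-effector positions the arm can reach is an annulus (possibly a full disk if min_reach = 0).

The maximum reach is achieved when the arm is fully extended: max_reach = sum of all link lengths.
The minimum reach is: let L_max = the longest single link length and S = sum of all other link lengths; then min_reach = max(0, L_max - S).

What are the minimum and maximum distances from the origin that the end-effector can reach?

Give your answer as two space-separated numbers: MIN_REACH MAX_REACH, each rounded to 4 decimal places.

Answer: 0.0000 31.3000

Derivation:
Link lengths: [7.4, 5.7, 3.6, 7.5, 7.1]
max_reach = 7.4 + 5.7 + 3.6 + 7.5 + 7.1 = 31.3
L_max = max([7.4, 5.7, 3.6, 7.5, 7.1]) = 7.5
S (sum of others) = 31.3 - 7.5 = 23.8
min_reach = max(0, 7.5 - 23.8) = max(0, -16.3) = 0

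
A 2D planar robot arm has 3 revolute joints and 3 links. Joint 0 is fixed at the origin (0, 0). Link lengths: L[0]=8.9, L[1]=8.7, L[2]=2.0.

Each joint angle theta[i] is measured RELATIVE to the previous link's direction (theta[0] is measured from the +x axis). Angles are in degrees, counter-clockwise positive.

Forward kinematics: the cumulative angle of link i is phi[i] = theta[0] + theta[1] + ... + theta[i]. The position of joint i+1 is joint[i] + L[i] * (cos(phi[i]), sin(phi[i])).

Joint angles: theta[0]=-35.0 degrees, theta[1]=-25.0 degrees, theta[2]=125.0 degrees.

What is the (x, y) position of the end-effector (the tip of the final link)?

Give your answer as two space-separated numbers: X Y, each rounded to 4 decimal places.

Answer: 12.4857 -10.8266

Derivation:
joint[0] = (0.0000, 0.0000)  (base)
link 0: phi[0] = -35 = -35 deg
  cos(-35 deg) = 0.8192, sin(-35 deg) = -0.5736
  joint[1] = (0.0000, 0.0000) + 8.9 * (0.8192, -0.5736) = (0.0000 + 7.2905, 0.0000 + -5.1048) = (7.2905, -5.1048)
link 1: phi[1] = -35 + -25 = -60 deg
  cos(-60 deg) = 0.5000, sin(-60 deg) = -0.8660
  joint[2] = (7.2905, -5.1048) + 8.7 * (0.5000, -0.8660) = (7.2905 + 4.3500, -5.1048 + -7.5344) = (11.6405, -12.6393)
link 2: phi[2] = -35 + -25 + 125 = 65 deg
  cos(65 deg) = 0.4226, sin(65 deg) = 0.9063
  joint[3] = (11.6405, -12.6393) + 2 * (0.4226, 0.9063) = (11.6405 + 0.8452, -12.6393 + 1.8126) = (12.4857, -10.8266)
End effector: (12.4857, -10.8266)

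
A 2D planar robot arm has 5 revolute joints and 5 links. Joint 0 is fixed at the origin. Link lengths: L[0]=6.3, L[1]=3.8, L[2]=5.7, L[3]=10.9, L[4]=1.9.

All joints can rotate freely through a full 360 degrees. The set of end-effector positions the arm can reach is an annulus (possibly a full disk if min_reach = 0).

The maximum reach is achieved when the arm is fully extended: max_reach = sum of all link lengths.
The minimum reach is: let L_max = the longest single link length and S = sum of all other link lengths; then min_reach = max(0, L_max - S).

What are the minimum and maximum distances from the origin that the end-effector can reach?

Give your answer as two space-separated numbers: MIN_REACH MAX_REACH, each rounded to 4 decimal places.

Link lengths: [6.3, 3.8, 5.7, 10.9, 1.9]
max_reach = 6.3 + 3.8 + 5.7 + 10.9 + 1.9 = 28.6
L_max = max([6.3, 3.8, 5.7, 10.9, 1.9]) = 10.9
S (sum of others) = 28.6 - 10.9 = 17.7
min_reach = max(0, 10.9 - 17.7) = max(0, -6.8) = 0

Answer: 0.0000 28.6000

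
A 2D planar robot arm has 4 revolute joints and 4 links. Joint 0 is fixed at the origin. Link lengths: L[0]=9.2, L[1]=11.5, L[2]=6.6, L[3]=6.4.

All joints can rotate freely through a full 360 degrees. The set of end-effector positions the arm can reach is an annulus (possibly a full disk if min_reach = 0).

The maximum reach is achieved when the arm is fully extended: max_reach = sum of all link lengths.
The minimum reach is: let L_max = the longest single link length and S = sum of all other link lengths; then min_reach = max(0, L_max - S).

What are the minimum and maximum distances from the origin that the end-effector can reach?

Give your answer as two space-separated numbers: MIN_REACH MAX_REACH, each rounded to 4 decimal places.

Answer: 0.0000 33.7000

Derivation:
Link lengths: [9.2, 11.5, 6.6, 6.4]
max_reach = 9.2 + 11.5 + 6.6 + 6.4 = 33.7
L_max = max([9.2, 11.5, 6.6, 6.4]) = 11.5
S (sum of others) = 33.7 - 11.5 = 22.2
min_reach = max(0, 11.5 - 22.2) = max(0, -10.7) = 0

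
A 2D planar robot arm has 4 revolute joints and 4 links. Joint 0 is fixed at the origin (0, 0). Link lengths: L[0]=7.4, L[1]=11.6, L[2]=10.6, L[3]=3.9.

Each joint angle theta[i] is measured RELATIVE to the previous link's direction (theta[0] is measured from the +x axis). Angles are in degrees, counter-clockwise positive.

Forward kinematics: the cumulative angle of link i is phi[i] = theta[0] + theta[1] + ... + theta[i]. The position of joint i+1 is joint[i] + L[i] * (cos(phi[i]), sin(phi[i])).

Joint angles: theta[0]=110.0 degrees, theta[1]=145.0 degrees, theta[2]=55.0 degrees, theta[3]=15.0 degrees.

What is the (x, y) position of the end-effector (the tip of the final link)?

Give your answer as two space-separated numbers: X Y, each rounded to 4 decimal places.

Answer: 4.4750 -14.6080

Derivation:
joint[0] = (0.0000, 0.0000)  (base)
link 0: phi[0] = 110 = 110 deg
  cos(110 deg) = -0.3420, sin(110 deg) = 0.9397
  joint[1] = (0.0000, 0.0000) + 7.4 * (-0.3420, 0.9397) = (0.0000 + -2.5309, 0.0000 + 6.9537) = (-2.5309, 6.9537)
link 1: phi[1] = 110 + 145 = 255 deg
  cos(255 deg) = -0.2588, sin(255 deg) = -0.9659
  joint[2] = (-2.5309, 6.9537) + 11.6 * (-0.2588, -0.9659) = (-2.5309 + -3.0023, 6.9537 + -11.2047) = (-5.5332, -4.2510)
link 2: phi[2] = 110 + 145 + 55 = 310 deg
  cos(310 deg) = 0.6428, sin(310 deg) = -0.7660
  joint[3] = (-5.5332, -4.2510) + 10.6 * (0.6428, -0.7660) = (-5.5332 + 6.8135, -4.2510 + -8.1201) = (1.2803, -12.3711)
link 3: phi[3] = 110 + 145 + 55 + 15 = 325 deg
  cos(325 deg) = 0.8192, sin(325 deg) = -0.5736
  joint[4] = (1.2803, -12.3711) + 3.9 * (0.8192, -0.5736) = (1.2803 + 3.1947, -12.3711 + -2.2369) = (4.4750, -14.6080)
End effector: (4.4750, -14.6080)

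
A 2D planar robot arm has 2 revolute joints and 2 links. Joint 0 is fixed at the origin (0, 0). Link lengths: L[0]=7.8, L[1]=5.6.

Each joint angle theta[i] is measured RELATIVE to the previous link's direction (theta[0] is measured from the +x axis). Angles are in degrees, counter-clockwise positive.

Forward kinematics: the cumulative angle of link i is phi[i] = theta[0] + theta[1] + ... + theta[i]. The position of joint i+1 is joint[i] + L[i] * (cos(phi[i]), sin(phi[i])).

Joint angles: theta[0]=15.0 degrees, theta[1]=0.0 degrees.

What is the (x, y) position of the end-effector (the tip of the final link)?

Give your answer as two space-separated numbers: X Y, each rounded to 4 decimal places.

Answer: 12.9434 3.4682

Derivation:
joint[0] = (0.0000, 0.0000)  (base)
link 0: phi[0] = 15 = 15 deg
  cos(15 deg) = 0.9659, sin(15 deg) = 0.2588
  joint[1] = (0.0000, 0.0000) + 7.8 * (0.9659, 0.2588) = (0.0000 + 7.5342, 0.0000 + 2.0188) = (7.5342, 2.0188)
link 1: phi[1] = 15 + 0 = 15 deg
  cos(15 deg) = 0.9659, sin(15 deg) = 0.2588
  joint[2] = (7.5342, 2.0188) + 5.6 * (0.9659, 0.2588) = (7.5342 + 5.4092, 2.0188 + 1.4494) = (12.9434, 3.4682)
End effector: (12.9434, 3.4682)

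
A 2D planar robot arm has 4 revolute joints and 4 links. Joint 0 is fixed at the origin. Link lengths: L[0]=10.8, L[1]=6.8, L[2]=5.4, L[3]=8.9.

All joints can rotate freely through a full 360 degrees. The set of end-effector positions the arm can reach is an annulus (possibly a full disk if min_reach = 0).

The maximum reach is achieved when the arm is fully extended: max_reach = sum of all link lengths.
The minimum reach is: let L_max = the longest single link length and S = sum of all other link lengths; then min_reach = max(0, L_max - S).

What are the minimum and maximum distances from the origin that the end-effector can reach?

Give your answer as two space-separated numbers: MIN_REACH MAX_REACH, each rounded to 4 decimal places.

Answer: 0.0000 31.9000

Derivation:
Link lengths: [10.8, 6.8, 5.4, 8.9]
max_reach = 10.8 + 6.8 + 5.4 + 8.9 = 31.9
L_max = max([10.8, 6.8, 5.4, 8.9]) = 10.8
S (sum of others) = 31.9 - 10.8 = 21.1
min_reach = max(0, 10.8 - 21.1) = max(0, -10.3) = 0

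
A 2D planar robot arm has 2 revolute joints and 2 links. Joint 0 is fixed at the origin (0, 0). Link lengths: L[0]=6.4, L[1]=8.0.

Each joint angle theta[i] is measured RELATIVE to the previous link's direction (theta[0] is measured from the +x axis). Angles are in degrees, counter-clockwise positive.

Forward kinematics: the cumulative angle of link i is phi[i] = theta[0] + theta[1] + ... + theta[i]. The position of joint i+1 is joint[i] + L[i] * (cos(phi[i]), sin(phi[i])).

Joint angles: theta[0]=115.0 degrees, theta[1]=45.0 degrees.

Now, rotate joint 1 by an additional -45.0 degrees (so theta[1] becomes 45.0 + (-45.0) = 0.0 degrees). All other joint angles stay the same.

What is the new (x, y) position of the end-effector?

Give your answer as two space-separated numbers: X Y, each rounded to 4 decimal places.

joint[0] = (0.0000, 0.0000)  (base)
link 0: phi[0] = 115 = 115 deg
  cos(115 deg) = -0.4226, sin(115 deg) = 0.9063
  joint[1] = (0.0000, 0.0000) + 6.4 * (-0.4226, 0.9063) = (0.0000 + -2.7048, 0.0000 + 5.8004) = (-2.7048, 5.8004)
link 1: phi[1] = 115 + 0 = 115 deg
  cos(115 deg) = -0.4226, sin(115 deg) = 0.9063
  joint[2] = (-2.7048, 5.8004) + 8 * (-0.4226, 0.9063) = (-2.7048 + -3.3809, 5.8004 + 7.2505) = (-6.0857, 13.0508)
End effector: (-6.0857, 13.0508)

Answer: -6.0857 13.0508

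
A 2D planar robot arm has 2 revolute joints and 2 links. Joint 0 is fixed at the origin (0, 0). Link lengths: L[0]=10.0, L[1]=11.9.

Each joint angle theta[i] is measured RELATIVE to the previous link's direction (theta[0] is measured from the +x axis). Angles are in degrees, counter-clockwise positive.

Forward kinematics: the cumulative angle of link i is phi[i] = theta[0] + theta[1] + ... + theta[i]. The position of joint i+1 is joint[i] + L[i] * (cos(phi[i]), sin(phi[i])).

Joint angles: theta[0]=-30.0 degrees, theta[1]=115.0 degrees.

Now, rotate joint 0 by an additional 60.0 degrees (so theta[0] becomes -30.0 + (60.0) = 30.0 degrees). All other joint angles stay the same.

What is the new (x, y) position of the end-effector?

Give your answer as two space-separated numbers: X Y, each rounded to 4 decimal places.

Answer: -1.0877 11.8256

Derivation:
joint[0] = (0.0000, 0.0000)  (base)
link 0: phi[0] = 30 = 30 deg
  cos(30 deg) = 0.8660, sin(30 deg) = 0.5000
  joint[1] = (0.0000, 0.0000) + 10 * (0.8660, 0.5000) = (0.0000 + 8.6603, 0.0000 + 5.0000) = (8.6603, 5.0000)
link 1: phi[1] = 30 + 115 = 145 deg
  cos(145 deg) = -0.8192, sin(145 deg) = 0.5736
  joint[2] = (8.6603, 5.0000) + 11.9 * (-0.8192, 0.5736) = (8.6603 + -9.7479, 5.0000 + 6.8256) = (-1.0877, 11.8256)
End effector: (-1.0877, 11.8256)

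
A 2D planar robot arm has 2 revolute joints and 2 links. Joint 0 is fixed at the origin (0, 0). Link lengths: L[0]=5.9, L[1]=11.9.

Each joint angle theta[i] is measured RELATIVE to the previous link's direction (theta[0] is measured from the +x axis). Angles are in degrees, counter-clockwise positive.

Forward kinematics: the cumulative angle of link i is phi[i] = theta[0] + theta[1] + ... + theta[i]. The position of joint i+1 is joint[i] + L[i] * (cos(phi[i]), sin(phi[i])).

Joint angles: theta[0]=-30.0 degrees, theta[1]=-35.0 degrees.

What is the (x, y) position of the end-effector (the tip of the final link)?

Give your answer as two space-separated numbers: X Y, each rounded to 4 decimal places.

Answer: 10.1387 -13.7351

Derivation:
joint[0] = (0.0000, 0.0000)  (base)
link 0: phi[0] = -30 = -30 deg
  cos(-30 deg) = 0.8660, sin(-30 deg) = -0.5000
  joint[1] = (0.0000, 0.0000) + 5.9 * (0.8660, -0.5000) = (0.0000 + 5.1095, 0.0000 + -2.9500) = (5.1095, -2.9500)
link 1: phi[1] = -30 + -35 = -65 deg
  cos(-65 deg) = 0.4226, sin(-65 deg) = -0.9063
  joint[2] = (5.1095, -2.9500) + 11.9 * (0.4226, -0.9063) = (5.1095 + 5.0292, -2.9500 + -10.7851) = (10.1387, -13.7351)
End effector: (10.1387, -13.7351)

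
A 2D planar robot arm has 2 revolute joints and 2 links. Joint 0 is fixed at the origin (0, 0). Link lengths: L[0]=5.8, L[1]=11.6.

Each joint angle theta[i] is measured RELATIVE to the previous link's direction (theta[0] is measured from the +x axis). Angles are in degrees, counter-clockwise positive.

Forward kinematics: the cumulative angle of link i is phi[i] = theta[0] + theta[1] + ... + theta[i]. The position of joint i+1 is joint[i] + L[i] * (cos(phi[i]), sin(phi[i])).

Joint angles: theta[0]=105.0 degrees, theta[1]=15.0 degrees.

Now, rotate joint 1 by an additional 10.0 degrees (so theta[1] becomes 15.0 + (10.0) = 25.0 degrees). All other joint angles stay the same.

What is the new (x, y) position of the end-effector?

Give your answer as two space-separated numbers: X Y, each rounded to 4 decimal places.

Answer: -8.9575 14.4885

Derivation:
joint[0] = (0.0000, 0.0000)  (base)
link 0: phi[0] = 105 = 105 deg
  cos(105 deg) = -0.2588, sin(105 deg) = 0.9659
  joint[1] = (0.0000, 0.0000) + 5.8 * (-0.2588, 0.9659) = (0.0000 + -1.5012, 0.0000 + 5.6024) = (-1.5012, 5.6024)
link 1: phi[1] = 105 + 25 = 130 deg
  cos(130 deg) = -0.6428, sin(130 deg) = 0.7660
  joint[2] = (-1.5012, 5.6024) + 11.6 * (-0.6428, 0.7660) = (-1.5012 + -7.4563, 5.6024 + 8.8861) = (-8.9575, 14.4885)
End effector: (-8.9575, 14.4885)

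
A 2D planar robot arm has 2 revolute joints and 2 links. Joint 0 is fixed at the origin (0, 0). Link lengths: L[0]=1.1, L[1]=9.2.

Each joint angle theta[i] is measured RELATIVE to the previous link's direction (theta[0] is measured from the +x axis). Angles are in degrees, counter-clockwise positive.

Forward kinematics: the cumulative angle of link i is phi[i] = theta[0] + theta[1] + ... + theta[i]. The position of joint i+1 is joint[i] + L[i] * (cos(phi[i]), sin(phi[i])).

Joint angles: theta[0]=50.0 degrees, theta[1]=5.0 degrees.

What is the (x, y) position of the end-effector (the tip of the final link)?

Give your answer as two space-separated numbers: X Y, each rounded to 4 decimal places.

joint[0] = (0.0000, 0.0000)  (base)
link 0: phi[0] = 50 = 50 deg
  cos(50 deg) = 0.6428, sin(50 deg) = 0.7660
  joint[1] = (0.0000, 0.0000) + 1.1 * (0.6428, 0.7660) = (0.0000 + 0.7071, 0.0000 + 0.8426) = (0.7071, 0.8426)
link 1: phi[1] = 50 + 5 = 55 deg
  cos(55 deg) = 0.5736, sin(55 deg) = 0.8192
  joint[2] = (0.7071, 0.8426) + 9.2 * (0.5736, 0.8192) = (0.7071 + 5.2769, 0.8426 + 7.5362) = (5.9840, 8.3788)
End effector: (5.9840, 8.3788)

Answer: 5.9840 8.3788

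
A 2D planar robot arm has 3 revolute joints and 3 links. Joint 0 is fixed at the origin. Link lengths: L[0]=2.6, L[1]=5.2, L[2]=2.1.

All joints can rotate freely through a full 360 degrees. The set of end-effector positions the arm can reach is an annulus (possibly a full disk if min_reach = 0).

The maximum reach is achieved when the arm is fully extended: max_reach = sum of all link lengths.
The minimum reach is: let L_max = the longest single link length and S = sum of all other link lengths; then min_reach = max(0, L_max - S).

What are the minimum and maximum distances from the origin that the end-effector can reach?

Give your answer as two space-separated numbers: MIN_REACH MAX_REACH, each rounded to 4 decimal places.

Answer: 0.5000 9.9000

Derivation:
Link lengths: [2.6, 5.2, 2.1]
max_reach = 2.6 + 5.2 + 2.1 = 9.9
L_max = max([2.6, 5.2, 2.1]) = 5.2
S (sum of others) = 9.9 - 5.2 = 4.7
min_reach = max(0, 5.2 - 4.7) = max(0, 0.5) = 0.5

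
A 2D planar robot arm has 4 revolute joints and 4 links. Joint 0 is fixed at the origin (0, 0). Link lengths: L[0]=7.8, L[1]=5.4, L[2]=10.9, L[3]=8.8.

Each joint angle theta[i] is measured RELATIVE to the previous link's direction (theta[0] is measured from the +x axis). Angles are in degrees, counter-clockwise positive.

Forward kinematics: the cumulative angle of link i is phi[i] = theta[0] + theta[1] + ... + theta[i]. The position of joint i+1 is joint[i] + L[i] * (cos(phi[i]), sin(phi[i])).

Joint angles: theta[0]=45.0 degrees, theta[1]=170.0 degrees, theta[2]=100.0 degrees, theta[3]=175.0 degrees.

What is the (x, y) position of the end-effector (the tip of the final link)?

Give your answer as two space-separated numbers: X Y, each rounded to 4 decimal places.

joint[0] = (0.0000, 0.0000)  (base)
link 0: phi[0] = 45 = 45 deg
  cos(45 deg) = 0.7071, sin(45 deg) = 0.7071
  joint[1] = (0.0000, 0.0000) + 7.8 * (0.7071, 0.7071) = (0.0000 + 5.5154, 0.0000 + 5.5154) = (5.5154, 5.5154)
link 1: phi[1] = 45 + 170 = 215 deg
  cos(215 deg) = -0.8192, sin(215 deg) = -0.5736
  joint[2] = (5.5154, 5.5154) + 5.4 * (-0.8192, -0.5736) = (5.5154 + -4.4234, 5.5154 + -3.0973) = (1.0920, 2.4181)
link 2: phi[2] = 45 + 170 + 100 = 315 deg
  cos(315 deg) = 0.7071, sin(315 deg) = -0.7071
  joint[3] = (1.0920, 2.4181) + 10.9 * (0.7071, -0.7071) = (1.0920 + 7.7075, 2.4181 + -7.7075) = (8.7995, -5.2893)
link 3: phi[3] = 45 + 170 + 100 + 175 = 490 deg
  cos(490 deg) = -0.6428, sin(490 deg) = 0.7660
  joint[4] = (8.7995, -5.2893) + 8.8 * (-0.6428, 0.7660) = (8.7995 + -5.6565, -5.2893 + 6.7412) = (3.1429, 1.4518)
End effector: (3.1429, 1.4518)

Answer: 3.1429 1.4518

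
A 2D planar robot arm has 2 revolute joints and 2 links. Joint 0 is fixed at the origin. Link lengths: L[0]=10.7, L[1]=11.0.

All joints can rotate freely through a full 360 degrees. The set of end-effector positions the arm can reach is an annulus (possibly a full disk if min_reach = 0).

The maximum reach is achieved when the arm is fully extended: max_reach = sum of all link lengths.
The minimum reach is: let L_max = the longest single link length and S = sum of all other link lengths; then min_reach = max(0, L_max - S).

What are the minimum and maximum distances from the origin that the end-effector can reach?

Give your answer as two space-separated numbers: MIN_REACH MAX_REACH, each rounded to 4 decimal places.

Link lengths: [10.7, 11.0]
max_reach = 10.7 + 11 = 21.7
L_max = max([10.7, 11.0]) = 11
S (sum of others) = 21.7 - 11 = 10.7
min_reach = max(0, 11 - 10.7) = max(0, 0.3) = 0.3

Answer: 0.3000 21.7000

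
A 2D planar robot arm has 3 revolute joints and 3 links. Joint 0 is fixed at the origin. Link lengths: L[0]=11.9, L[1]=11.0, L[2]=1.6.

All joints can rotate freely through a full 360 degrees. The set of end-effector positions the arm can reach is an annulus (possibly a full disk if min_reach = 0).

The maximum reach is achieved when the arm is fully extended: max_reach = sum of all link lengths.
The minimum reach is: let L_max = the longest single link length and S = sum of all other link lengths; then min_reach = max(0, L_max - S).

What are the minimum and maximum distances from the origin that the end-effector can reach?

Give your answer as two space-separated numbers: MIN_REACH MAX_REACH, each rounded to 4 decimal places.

Answer: 0.0000 24.5000

Derivation:
Link lengths: [11.9, 11.0, 1.6]
max_reach = 11.9 + 11 + 1.6 = 24.5
L_max = max([11.9, 11.0, 1.6]) = 11.9
S (sum of others) = 24.5 - 11.9 = 12.6
min_reach = max(0, 11.9 - 12.6) = max(0, -0.7) = 0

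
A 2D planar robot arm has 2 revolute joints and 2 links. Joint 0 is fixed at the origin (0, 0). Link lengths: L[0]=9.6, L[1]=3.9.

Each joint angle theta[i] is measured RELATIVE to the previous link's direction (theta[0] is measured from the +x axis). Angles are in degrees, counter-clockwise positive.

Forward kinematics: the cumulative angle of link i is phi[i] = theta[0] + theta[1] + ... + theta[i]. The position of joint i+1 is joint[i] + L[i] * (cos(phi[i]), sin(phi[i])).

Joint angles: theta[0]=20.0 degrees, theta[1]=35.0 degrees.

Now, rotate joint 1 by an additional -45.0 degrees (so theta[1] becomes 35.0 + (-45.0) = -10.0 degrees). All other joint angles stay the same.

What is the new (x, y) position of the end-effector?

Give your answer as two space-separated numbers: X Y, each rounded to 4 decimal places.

Answer: 12.8618 3.9606

Derivation:
joint[0] = (0.0000, 0.0000)  (base)
link 0: phi[0] = 20 = 20 deg
  cos(20 deg) = 0.9397, sin(20 deg) = 0.3420
  joint[1] = (0.0000, 0.0000) + 9.6 * (0.9397, 0.3420) = (0.0000 + 9.0210, 0.0000 + 3.2834) = (9.0210, 3.2834)
link 1: phi[1] = 20 + -10 = 10 deg
  cos(10 deg) = 0.9848, sin(10 deg) = 0.1736
  joint[2] = (9.0210, 3.2834) + 3.9 * (0.9848, 0.1736) = (9.0210 + 3.8408, 3.2834 + 0.6772) = (12.8618, 3.9606)
End effector: (12.8618, 3.9606)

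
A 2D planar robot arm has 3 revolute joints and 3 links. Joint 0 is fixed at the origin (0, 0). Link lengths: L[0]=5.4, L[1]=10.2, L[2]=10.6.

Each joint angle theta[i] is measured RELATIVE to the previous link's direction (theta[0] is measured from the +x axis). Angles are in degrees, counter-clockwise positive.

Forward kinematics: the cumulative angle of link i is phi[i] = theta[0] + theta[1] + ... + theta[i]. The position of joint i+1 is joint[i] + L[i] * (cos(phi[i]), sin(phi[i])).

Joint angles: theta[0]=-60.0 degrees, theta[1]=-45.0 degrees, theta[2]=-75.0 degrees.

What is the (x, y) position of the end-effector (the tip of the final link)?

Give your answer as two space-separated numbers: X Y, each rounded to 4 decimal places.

joint[0] = (0.0000, 0.0000)  (base)
link 0: phi[0] = -60 = -60 deg
  cos(-60 deg) = 0.5000, sin(-60 deg) = -0.8660
  joint[1] = (0.0000, 0.0000) + 5.4 * (0.5000, -0.8660) = (0.0000 + 2.7000, 0.0000 + -4.6765) = (2.7000, -4.6765)
link 1: phi[1] = -60 + -45 = -105 deg
  cos(-105 deg) = -0.2588, sin(-105 deg) = -0.9659
  joint[2] = (2.7000, -4.6765) + 10.2 * (-0.2588, -0.9659) = (2.7000 + -2.6400, -4.6765 + -9.8524) = (0.0600, -14.5290)
link 2: phi[2] = -60 + -45 + -75 = -180 deg
  cos(-180 deg) = -1.0000, sin(-180 deg) = -0.0000
  joint[3] = (0.0600, -14.5290) + 10.6 * (-1.0000, -0.0000) = (0.0600 + -10.6000, -14.5290 + -0.0000) = (-10.5400, -14.5290)
End effector: (-10.5400, -14.5290)

Answer: -10.5400 -14.5290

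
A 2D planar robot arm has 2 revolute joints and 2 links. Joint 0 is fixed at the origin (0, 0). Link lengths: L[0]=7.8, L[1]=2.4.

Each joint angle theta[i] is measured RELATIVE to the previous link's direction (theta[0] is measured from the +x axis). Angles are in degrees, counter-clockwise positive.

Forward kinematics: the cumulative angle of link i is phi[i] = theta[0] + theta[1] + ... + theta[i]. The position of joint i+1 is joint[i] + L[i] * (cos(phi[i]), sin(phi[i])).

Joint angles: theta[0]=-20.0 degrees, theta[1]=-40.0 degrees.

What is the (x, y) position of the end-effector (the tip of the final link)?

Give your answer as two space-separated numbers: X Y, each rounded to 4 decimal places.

joint[0] = (0.0000, 0.0000)  (base)
link 0: phi[0] = -20 = -20 deg
  cos(-20 deg) = 0.9397, sin(-20 deg) = -0.3420
  joint[1] = (0.0000, 0.0000) + 7.8 * (0.9397, -0.3420) = (0.0000 + 7.3296, 0.0000 + -2.6678) = (7.3296, -2.6678)
link 1: phi[1] = -20 + -40 = -60 deg
  cos(-60 deg) = 0.5000, sin(-60 deg) = -0.8660
  joint[2] = (7.3296, -2.6678) + 2.4 * (0.5000, -0.8660) = (7.3296 + 1.2000, -2.6678 + -2.0785) = (8.5296, -4.7462)
End effector: (8.5296, -4.7462)

Answer: 8.5296 -4.7462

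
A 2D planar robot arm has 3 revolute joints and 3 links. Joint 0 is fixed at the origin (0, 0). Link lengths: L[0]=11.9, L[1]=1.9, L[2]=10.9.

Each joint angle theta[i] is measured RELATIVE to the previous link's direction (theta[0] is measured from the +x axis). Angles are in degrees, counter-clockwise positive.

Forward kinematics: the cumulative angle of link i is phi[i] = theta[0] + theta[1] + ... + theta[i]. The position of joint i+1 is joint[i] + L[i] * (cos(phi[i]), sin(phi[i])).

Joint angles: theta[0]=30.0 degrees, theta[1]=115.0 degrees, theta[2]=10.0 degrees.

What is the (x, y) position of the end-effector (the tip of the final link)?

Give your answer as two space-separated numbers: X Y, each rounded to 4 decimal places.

joint[0] = (0.0000, 0.0000)  (base)
link 0: phi[0] = 30 = 30 deg
  cos(30 deg) = 0.8660, sin(30 deg) = 0.5000
  joint[1] = (0.0000, 0.0000) + 11.9 * (0.8660, 0.5000) = (0.0000 + 10.3057, 0.0000 + 5.9500) = (10.3057, 5.9500)
link 1: phi[1] = 30 + 115 = 145 deg
  cos(145 deg) = -0.8192, sin(145 deg) = 0.5736
  joint[2] = (10.3057, 5.9500) + 1.9 * (-0.8192, 0.5736) = (10.3057 + -1.5564, 5.9500 + 1.0898) = (8.7493, 7.0398)
link 2: phi[2] = 30 + 115 + 10 = 155 deg
  cos(155 deg) = -0.9063, sin(155 deg) = 0.4226
  joint[3] = (8.7493, 7.0398) + 10.9 * (-0.9063, 0.4226) = (8.7493 + -9.8788, 7.0398 + 4.6065) = (-1.1294, 11.6463)
End effector: (-1.1294, 11.6463)

Answer: -1.1294 11.6463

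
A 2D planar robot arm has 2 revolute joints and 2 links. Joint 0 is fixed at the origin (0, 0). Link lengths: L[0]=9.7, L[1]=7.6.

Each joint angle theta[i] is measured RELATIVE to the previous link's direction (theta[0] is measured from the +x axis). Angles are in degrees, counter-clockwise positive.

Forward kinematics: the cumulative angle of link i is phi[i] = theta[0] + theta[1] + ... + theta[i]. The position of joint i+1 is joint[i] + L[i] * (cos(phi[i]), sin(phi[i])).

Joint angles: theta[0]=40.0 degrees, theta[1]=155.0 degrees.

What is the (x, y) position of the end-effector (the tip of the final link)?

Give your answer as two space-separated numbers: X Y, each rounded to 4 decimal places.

Answer: 0.0896 4.2680

Derivation:
joint[0] = (0.0000, 0.0000)  (base)
link 0: phi[0] = 40 = 40 deg
  cos(40 deg) = 0.7660, sin(40 deg) = 0.6428
  joint[1] = (0.0000, 0.0000) + 9.7 * (0.7660, 0.6428) = (0.0000 + 7.4306, 0.0000 + 6.2350) = (7.4306, 6.2350)
link 1: phi[1] = 40 + 155 = 195 deg
  cos(195 deg) = -0.9659, sin(195 deg) = -0.2588
  joint[2] = (7.4306, 6.2350) + 7.6 * (-0.9659, -0.2588) = (7.4306 + -7.3410, 6.2350 + -1.9670) = (0.0896, 4.2680)
End effector: (0.0896, 4.2680)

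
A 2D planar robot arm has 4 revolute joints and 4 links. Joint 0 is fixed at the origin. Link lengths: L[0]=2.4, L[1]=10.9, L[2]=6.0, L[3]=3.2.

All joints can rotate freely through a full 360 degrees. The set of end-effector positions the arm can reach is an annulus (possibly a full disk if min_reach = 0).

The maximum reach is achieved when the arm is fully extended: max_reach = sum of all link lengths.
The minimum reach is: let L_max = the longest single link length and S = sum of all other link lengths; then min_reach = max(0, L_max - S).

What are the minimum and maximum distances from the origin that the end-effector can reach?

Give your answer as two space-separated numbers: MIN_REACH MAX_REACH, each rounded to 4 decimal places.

Answer: 0.0000 22.5000

Derivation:
Link lengths: [2.4, 10.9, 6.0, 3.2]
max_reach = 2.4 + 10.9 + 6 + 3.2 = 22.5
L_max = max([2.4, 10.9, 6.0, 3.2]) = 10.9
S (sum of others) = 22.5 - 10.9 = 11.6
min_reach = max(0, 10.9 - 11.6) = max(0, -0.7) = 0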